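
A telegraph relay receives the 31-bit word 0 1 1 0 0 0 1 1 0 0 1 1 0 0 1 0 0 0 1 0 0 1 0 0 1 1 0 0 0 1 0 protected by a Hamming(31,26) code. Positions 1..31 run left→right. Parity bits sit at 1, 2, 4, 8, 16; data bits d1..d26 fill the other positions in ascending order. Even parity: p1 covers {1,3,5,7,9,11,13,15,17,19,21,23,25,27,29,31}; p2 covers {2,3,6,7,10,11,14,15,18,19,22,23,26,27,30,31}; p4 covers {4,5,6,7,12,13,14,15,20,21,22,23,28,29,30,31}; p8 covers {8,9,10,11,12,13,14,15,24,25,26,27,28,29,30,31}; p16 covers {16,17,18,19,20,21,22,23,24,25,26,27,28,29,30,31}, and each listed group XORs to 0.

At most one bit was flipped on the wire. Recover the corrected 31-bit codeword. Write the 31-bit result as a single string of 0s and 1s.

0110001100110010001001001100000

s1 (pos 1,3,5,7,9,11,13,15,17,19,21,23,25,27,29,31): 0⊕1⊕0⊕1⊕0⊕1⊕0⊕1⊕0⊕1⊕0⊕0⊕1⊕0⊕0⊕0 = 0
s2 (pos 2,3,6,7,10,11,14,15,18,19,22,23,26,27,30,31): 1⊕1⊕0⊕1⊕0⊕1⊕0⊕1⊕0⊕1⊕1⊕0⊕1⊕0⊕1⊕0 = 1
s4 (pos 4,5,6,7,12,13,14,15,20,21,22,23,28,29,30,31): 0⊕0⊕0⊕1⊕1⊕0⊕0⊕1⊕0⊕0⊕1⊕0⊕0⊕0⊕1⊕0 = 1
s8 (pos 8,9,10,11,12,13,14,15,24,25,26,27,28,29,30,31): 1⊕0⊕0⊕1⊕1⊕0⊕0⊕1⊕0⊕1⊕1⊕0⊕0⊕0⊕1⊕0 = 1
s16 (pos 16,17,18,19,20,21,22,23,24,25,26,27,28,29,30,31): 0⊕0⊕0⊕1⊕0⊕0⊕1⊕0⊕0⊕1⊕1⊕0⊕0⊕0⊕1⊕0 = 1
Syndrome s16…s1 = 11110 → error at position 30.
Flip position 30: 0110001100110010001001001100010 → 0110001100110010001001001100000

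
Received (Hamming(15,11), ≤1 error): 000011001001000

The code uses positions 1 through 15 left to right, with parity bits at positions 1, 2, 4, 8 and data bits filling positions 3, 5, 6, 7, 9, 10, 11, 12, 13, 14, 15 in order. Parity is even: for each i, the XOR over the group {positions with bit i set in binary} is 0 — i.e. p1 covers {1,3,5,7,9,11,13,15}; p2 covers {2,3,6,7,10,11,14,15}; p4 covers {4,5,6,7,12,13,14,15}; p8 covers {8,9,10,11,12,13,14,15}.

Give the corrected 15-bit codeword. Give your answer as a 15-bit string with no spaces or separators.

000010001001000

s1 (pos 1,3,5,7,9,11,13,15): 0⊕0⊕1⊕0⊕1⊕0⊕0⊕0 = 0
s2 (pos 2,3,6,7,10,11,14,15): 0⊕0⊕1⊕0⊕0⊕0⊕0⊕0 = 1
s4 (pos 4,5,6,7,12,13,14,15): 0⊕1⊕1⊕0⊕1⊕0⊕0⊕0 = 1
s8 (pos 8,9,10,11,12,13,14,15): 0⊕1⊕0⊕0⊕1⊕0⊕0⊕0 = 0
Syndrome s8…s1 = 0110 → error at position 6.
Flip position 6: 000011001001000 → 000010001001000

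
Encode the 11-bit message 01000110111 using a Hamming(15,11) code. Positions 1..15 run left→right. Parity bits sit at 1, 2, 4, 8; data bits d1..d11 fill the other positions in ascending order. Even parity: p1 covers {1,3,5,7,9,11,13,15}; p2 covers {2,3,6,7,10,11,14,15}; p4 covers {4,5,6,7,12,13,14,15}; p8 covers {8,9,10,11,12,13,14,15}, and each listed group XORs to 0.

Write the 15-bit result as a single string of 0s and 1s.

Place data at non-parity positions: p1 p2 0 p4 1 0 0 p8 0 1 1 0 1 1 1
p1 (pos 1,3,5,7,9,11,13,15): XOR of data positions = 0⊕1⊕0⊕0⊕1⊕1⊕1 = 0
p2 (pos 2,3,6,7,10,11,14,15): XOR of data positions = 0⊕0⊕0⊕1⊕1⊕1⊕1 = 0
p4 (pos 4,5,6,7,12,13,14,15): XOR of data positions = 1⊕0⊕0⊕0⊕1⊕1⊕1 = 0
p8 (pos 8,9,10,11,12,13,14,15): XOR of data positions = 0⊕1⊕1⊕0⊕1⊕1⊕1 = 1
Codeword: 000010010110111

000010010110111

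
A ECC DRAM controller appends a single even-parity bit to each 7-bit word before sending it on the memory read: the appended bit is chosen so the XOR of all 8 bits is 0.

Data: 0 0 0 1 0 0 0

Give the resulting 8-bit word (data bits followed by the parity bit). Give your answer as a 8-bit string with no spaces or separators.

XOR of the 7 data bits: 0⊕0⊕0⊕1⊕0⊕0⊕0 = 1
Parity bit = 1 (so all 8 bits XOR to 0).

00010001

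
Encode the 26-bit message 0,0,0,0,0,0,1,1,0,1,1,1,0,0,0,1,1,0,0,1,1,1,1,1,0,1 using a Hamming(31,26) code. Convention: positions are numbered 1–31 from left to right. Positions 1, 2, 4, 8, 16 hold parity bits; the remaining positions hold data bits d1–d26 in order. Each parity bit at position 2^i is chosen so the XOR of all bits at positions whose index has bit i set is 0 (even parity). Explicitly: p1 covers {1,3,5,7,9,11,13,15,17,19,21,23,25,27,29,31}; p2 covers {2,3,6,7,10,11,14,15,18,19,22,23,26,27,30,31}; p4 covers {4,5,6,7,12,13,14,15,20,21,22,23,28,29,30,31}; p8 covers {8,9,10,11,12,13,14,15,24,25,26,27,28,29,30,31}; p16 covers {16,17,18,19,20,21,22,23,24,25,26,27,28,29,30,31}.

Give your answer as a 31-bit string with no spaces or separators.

Place data at non-parity positions: p1 p2 0 p4 0 0 0 p8 0 0 1 1 0 1 1 p16 1 0 0 0 1 1 0 0 1 1 1 1 1 0 1
p1 (pos 1,3,5,7,9,11,13,15,17,19,21,23,25,27,29,31): XOR of data positions = 0⊕0⊕0⊕0⊕1⊕0⊕1⊕1⊕0⊕1⊕0⊕1⊕1⊕1⊕1 = 0
p2 (pos 2,3,6,7,10,11,14,15,18,19,22,23,26,27,30,31): XOR of data positions = 0⊕0⊕0⊕0⊕1⊕1⊕1⊕0⊕0⊕1⊕0⊕1⊕1⊕0⊕1 = 1
p4 (pos 4,5,6,7,12,13,14,15,20,21,22,23,28,29,30,31): XOR of data positions = 0⊕0⊕0⊕1⊕0⊕1⊕1⊕0⊕1⊕1⊕0⊕1⊕1⊕0⊕1 = 0
p8 (pos 8,9,10,11,12,13,14,15,24,25,26,27,28,29,30,31): XOR of data positions = 0⊕0⊕1⊕1⊕0⊕1⊕1⊕0⊕1⊕1⊕1⊕1⊕1⊕0⊕1 = 0
p16 (pos 16,17,18,19,20,21,22,23,24,25,26,27,28,29,30,31): XOR of data positions = 1⊕0⊕0⊕0⊕1⊕1⊕0⊕0⊕1⊕1⊕1⊕1⊕1⊕0⊕1 = 1
Codeword: 0100000000110111100011001111101

0100000000110111100011001111101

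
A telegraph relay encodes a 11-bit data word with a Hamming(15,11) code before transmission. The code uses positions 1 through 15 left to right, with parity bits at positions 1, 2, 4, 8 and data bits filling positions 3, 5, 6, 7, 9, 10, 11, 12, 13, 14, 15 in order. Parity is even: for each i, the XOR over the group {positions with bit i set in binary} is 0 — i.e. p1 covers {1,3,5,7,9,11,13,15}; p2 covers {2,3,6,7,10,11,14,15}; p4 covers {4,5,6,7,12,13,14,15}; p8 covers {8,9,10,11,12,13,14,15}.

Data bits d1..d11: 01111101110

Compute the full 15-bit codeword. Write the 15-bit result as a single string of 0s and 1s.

000011111101110

Place data at non-parity positions: p1 p2 0 p4 1 1 1 p8 1 1 0 1 1 1 0
p1 (pos 1,3,5,7,9,11,13,15): XOR of data positions = 0⊕1⊕1⊕1⊕0⊕1⊕0 = 0
p2 (pos 2,3,6,7,10,11,14,15): XOR of data positions = 0⊕1⊕1⊕1⊕0⊕1⊕0 = 0
p4 (pos 4,5,6,7,12,13,14,15): XOR of data positions = 1⊕1⊕1⊕1⊕1⊕1⊕0 = 0
p8 (pos 8,9,10,11,12,13,14,15): XOR of data positions = 1⊕1⊕0⊕1⊕1⊕1⊕0 = 1
Codeword: 000011111101110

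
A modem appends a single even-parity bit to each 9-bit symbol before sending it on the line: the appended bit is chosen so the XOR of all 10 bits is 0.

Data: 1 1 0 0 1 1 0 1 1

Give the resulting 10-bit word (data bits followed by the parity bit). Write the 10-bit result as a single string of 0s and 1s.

XOR of the 9 data bits: 1⊕1⊕0⊕0⊕1⊕1⊕0⊕1⊕1 = 0
Parity bit = 0 (so all 10 bits XOR to 0).

1100110110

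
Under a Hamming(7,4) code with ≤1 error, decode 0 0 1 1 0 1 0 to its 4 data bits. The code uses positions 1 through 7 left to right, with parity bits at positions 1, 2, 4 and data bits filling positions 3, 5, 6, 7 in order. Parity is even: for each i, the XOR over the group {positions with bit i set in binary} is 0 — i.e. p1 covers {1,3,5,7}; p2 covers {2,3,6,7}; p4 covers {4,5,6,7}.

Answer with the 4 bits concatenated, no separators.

s1 (pos 1,3,5,7): 0⊕1⊕0⊕0 = 1
s2 (pos 2,3,6,7): 0⊕1⊕1⊕0 = 0
s4 (pos 4,5,6,7): 1⊕0⊕1⊕0 = 0
Syndrome s4…s1 = 001 → error at position 1.
Flip position 1: 0011010 → 1011010
Read data bits from positions 3,5,6,7: 1010

1010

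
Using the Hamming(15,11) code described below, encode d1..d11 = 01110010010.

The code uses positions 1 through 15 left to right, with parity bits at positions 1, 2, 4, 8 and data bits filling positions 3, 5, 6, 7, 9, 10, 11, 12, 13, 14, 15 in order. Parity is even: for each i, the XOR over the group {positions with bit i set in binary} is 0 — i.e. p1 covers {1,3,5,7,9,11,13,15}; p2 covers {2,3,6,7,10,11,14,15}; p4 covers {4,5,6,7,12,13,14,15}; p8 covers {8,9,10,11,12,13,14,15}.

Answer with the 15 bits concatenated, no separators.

Place data at non-parity positions: p1 p2 0 p4 1 1 1 p8 0 0 1 0 0 1 0
p1 (pos 1,3,5,7,9,11,13,15): XOR of data positions = 0⊕1⊕1⊕0⊕1⊕0⊕0 = 1
p2 (pos 2,3,6,7,10,11,14,15): XOR of data positions = 0⊕1⊕1⊕0⊕1⊕1⊕0 = 0
p4 (pos 4,5,6,7,12,13,14,15): XOR of data positions = 1⊕1⊕1⊕0⊕0⊕1⊕0 = 0
p8 (pos 8,9,10,11,12,13,14,15): XOR of data positions = 0⊕0⊕1⊕0⊕0⊕1⊕0 = 0
Codeword: 100011100010010

100011100010010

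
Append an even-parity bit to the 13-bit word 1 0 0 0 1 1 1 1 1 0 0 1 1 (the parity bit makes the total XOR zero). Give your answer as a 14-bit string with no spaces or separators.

10001111100110

XOR of the 13 data bits: 1⊕0⊕0⊕0⊕1⊕1⊕1⊕1⊕1⊕0⊕0⊕1⊕1 = 0
Parity bit = 0 (so all 14 bits XOR to 0).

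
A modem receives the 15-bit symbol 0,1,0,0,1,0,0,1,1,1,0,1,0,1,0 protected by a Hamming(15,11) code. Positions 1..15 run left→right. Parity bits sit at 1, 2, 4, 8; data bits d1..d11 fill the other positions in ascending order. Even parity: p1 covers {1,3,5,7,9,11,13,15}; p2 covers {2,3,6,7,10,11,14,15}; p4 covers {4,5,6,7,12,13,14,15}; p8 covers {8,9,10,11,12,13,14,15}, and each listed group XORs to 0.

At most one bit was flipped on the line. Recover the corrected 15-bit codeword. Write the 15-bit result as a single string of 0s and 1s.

010010011101000

s1 (pos 1,3,5,7,9,11,13,15): 0⊕0⊕1⊕0⊕1⊕0⊕0⊕0 = 0
s2 (pos 2,3,6,7,10,11,14,15): 1⊕0⊕0⊕0⊕1⊕0⊕1⊕0 = 1
s4 (pos 4,5,6,7,12,13,14,15): 0⊕1⊕0⊕0⊕1⊕0⊕1⊕0 = 1
s8 (pos 8,9,10,11,12,13,14,15): 1⊕1⊕1⊕0⊕1⊕0⊕1⊕0 = 1
Syndrome s8…s1 = 1110 → error at position 14.
Flip position 14: 010010011101010 → 010010011101000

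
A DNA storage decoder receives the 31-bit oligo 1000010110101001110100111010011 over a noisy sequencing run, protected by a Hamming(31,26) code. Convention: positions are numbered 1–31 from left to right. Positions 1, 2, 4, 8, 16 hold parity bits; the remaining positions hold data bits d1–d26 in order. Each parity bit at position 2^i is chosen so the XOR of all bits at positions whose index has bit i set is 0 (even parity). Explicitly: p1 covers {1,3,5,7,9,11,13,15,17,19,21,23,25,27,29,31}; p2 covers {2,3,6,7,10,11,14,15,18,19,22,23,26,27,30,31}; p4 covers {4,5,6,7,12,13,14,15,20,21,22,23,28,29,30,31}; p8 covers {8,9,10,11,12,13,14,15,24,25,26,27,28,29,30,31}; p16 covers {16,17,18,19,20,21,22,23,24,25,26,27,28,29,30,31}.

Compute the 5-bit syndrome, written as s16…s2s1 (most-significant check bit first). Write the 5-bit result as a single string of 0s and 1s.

01011

s1 (pos 1,3,5,7,9,11,13,15,17,19,21,23,25,27,29,31): 1⊕0⊕0⊕0⊕1⊕1⊕1⊕0⊕1⊕0⊕0⊕1⊕1⊕1⊕0⊕1 = 1
s2 (pos 2,3,6,7,10,11,14,15,18,19,22,23,26,27,30,31): 0⊕0⊕1⊕0⊕0⊕1⊕0⊕0⊕1⊕0⊕0⊕1⊕0⊕1⊕1⊕1 = 1
s4 (pos 4,5,6,7,12,13,14,15,20,21,22,23,28,29,30,31): 0⊕0⊕1⊕0⊕0⊕1⊕0⊕0⊕1⊕0⊕0⊕1⊕0⊕0⊕1⊕1 = 0
s8 (pos 8,9,10,11,12,13,14,15,24,25,26,27,28,29,30,31): 1⊕1⊕0⊕1⊕0⊕1⊕0⊕0⊕1⊕1⊕0⊕1⊕0⊕0⊕1⊕1 = 1
s16 (pos 16,17,18,19,20,21,22,23,24,25,26,27,28,29,30,31): 1⊕1⊕1⊕0⊕1⊕0⊕0⊕1⊕1⊕1⊕0⊕1⊕0⊕0⊕1⊕1 = 0
Syndrome s16…s1 = 01011 → error at position 11.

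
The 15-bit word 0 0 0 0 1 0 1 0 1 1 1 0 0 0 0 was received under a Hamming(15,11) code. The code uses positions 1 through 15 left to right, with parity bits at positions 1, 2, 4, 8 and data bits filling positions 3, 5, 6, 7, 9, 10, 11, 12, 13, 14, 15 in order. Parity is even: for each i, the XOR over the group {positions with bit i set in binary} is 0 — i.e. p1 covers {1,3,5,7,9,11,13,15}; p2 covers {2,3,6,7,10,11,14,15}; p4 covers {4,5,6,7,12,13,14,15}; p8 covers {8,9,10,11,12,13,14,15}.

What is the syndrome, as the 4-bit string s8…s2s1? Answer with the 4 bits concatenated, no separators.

s1 (pos 1,3,5,7,9,11,13,15): 0⊕0⊕1⊕1⊕1⊕1⊕0⊕0 = 0
s2 (pos 2,3,6,7,10,11,14,15): 0⊕0⊕0⊕1⊕1⊕1⊕0⊕0 = 1
s4 (pos 4,5,6,7,12,13,14,15): 0⊕1⊕0⊕1⊕0⊕0⊕0⊕0 = 0
s8 (pos 8,9,10,11,12,13,14,15): 0⊕1⊕1⊕1⊕0⊕0⊕0⊕0 = 1
Syndrome s8…s1 = 1010 → error at position 10.

1010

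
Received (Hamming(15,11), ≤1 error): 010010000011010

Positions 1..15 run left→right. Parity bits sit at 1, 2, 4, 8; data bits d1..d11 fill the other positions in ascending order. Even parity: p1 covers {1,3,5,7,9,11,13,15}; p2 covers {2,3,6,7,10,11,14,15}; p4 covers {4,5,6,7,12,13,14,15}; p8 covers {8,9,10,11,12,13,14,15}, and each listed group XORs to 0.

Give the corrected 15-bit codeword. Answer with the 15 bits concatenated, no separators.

010010000011000

s1 (pos 1,3,5,7,9,11,13,15): 0⊕0⊕1⊕0⊕0⊕1⊕0⊕0 = 0
s2 (pos 2,3,6,7,10,11,14,15): 1⊕0⊕0⊕0⊕0⊕1⊕1⊕0 = 1
s4 (pos 4,5,6,7,12,13,14,15): 0⊕1⊕0⊕0⊕1⊕0⊕1⊕0 = 1
s8 (pos 8,9,10,11,12,13,14,15): 0⊕0⊕0⊕1⊕1⊕0⊕1⊕0 = 1
Syndrome s8…s1 = 1110 → error at position 14.
Flip position 14: 010010000011010 → 010010000011000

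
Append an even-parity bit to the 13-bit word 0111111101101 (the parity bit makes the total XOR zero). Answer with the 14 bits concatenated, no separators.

XOR of the 13 data bits: 0⊕1⊕1⊕1⊕1⊕1⊕1⊕1⊕0⊕1⊕1⊕0⊕1 = 0
Parity bit = 0 (so all 14 bits XOR to 0).

01111111011010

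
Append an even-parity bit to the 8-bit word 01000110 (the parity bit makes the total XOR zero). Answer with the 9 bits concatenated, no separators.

010001101

XOR of the 8 data bits: 0⊕1⊕0⊕0⊕0⊕1⊕1⊕0 = 1
Parity bit = 1 (so all 9 bits XOR to 0).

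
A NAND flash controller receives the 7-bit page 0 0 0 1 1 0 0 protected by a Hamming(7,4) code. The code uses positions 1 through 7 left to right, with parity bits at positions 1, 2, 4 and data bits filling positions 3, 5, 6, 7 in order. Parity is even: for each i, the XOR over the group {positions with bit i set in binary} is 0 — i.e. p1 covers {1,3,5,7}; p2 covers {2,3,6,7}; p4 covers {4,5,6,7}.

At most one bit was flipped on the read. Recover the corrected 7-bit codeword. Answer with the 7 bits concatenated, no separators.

1001100

s1 (pos 1,3,5,7): 0⊕0⊕1⊕0 = 1
s2 (pos 2,3,6,7): 0⊕0⊕0⊕0 = 0
s4 (pos 4,5,6,7): 1⊕1⊕0⊕0 = 0
Syndrome s4…s1 = 001 → error at position 1.
Flip position 1: 0001100 → 1001100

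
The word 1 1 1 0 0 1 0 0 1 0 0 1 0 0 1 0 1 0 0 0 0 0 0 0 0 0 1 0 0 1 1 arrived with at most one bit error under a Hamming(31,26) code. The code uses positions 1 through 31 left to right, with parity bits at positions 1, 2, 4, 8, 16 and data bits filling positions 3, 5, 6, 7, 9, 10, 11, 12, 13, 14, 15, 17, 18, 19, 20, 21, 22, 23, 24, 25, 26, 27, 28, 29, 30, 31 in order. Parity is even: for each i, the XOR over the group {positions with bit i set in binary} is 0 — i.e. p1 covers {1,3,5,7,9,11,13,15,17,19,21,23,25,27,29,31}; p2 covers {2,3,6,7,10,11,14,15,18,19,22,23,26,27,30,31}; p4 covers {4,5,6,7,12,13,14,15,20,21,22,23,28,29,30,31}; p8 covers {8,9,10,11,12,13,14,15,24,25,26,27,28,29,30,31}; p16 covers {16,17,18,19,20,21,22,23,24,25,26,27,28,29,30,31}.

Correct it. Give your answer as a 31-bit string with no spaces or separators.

1110011010010010100000000010011

s1 (pos 1,3,5,7,9,11,13,15,17,19,21,23,25,27,29,31): 1⊕1⊕0⊕0⊕1⊕0⊕0⊕1⊕1⊕0⊕0⊕0⊕0⊕1⊕0⊕1 = 1
s2 (pos 2,3,6,7,10,11,14,15,18,19,22,23,26,27,30,31): 1⊕1⊕1⊕0⊕0⊕0⊕0⊕1⊕0⊕0⊕0⊕0⊕0⊕1⊕1⊕1 = 1
s4 (pos 4,5,6,7,12,13,14,15,20,21,22,23,28,29,30,31): 0⊕0⊕1⊕0⊕1⊕0⊕0⊕1⊕0⊕0⊕0⊕0⊕0⊕0⊕1⊕1 = 1
s8 (pos 8,9,10,11,12,13,14,15,24,25,26,27,28,29,30,31): 0⊕1⊕0⊕0⊕1⊕0⊕0⊕1⊕0⊕0⊕0⊕1⊕0⊕0⊕1⊕1 = 0
s16 (pos 16,17,18,19,20,21,22,23,24,25,26,27,28,29,30,31): 0⊕1⊕0⊕0⊕0⊕0⊕0⊕0⊕0⊕0⊕0⊕1⊕0⊕0⊕1⊕1 = 0
Syndrome s16…s1 = 00111 → error at position 7.
Flip position 7: 1110010010010010100000000010011 → 1110011010010010100000000010011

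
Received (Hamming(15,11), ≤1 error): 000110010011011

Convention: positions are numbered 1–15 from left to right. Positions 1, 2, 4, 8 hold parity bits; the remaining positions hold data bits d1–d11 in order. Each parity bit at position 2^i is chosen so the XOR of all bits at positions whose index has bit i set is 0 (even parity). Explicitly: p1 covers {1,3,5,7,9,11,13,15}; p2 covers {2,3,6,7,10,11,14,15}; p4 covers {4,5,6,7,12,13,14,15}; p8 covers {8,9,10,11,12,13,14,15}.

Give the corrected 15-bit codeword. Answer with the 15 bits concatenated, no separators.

s1 (pos 1,3,5,7,9,11,13,15): 0⊕0⊕1⊕0⊕0⊕1⊕0⊕1 = 1
s2 (pos 2,3,6,7,10,11,14,15): 0⊕0⊕0⊕0⊕0⊕1⊕1⊕1 = 1
s4 (pos 4,5,6,7,12,13,14,15): 1⊕1⊕0⊕0⊕1⊕0⊕1⊕1 = 1
s8 (pos 8,9,10,11,12,13,14,15): 1⊕0⊕0⊕1⊕1⊕0⊕1⊕1 = 1
Syndrome s8…s1 = 1111 → error at position 15.
Flip position 15: 000110010011011 → 000110010011010

000110010011010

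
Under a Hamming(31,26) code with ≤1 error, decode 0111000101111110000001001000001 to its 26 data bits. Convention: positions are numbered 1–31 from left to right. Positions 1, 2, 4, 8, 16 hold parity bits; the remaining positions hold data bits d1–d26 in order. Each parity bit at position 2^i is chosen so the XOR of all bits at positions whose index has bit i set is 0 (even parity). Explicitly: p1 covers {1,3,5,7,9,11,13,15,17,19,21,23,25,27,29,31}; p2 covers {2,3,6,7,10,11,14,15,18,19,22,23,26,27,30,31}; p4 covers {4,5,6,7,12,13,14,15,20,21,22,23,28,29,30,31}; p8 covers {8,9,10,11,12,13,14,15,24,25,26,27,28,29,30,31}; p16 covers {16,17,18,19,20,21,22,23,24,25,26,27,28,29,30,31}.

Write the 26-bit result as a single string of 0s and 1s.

s1 (pos 1,3,5,7,9,11,13,15,17,19,21,23,25,27,29,31): 0⊕1⊕0⊕0⊕0⊕1⊕1⊕1⊕0⊕0⊕0⊕0⊕1⊕0⊕0⊕1 = 0
s2 (pos 2,3,6,7,10,11,14,15,18,19,22,23,26,27,30,31): 1⊕1⊕0⊕0⊕1⊕1⊕1⊕1⊕0⊕0⊕1⊕0⊕0⊕0⊕0⊕1 = 0
s4 (pos 4,5,6,7,12,13,14,15,20,21,22,23,28,29,30,31): 1⊕0⊕0⊕0⊕1⊕1⊕1⊕1⊕0⊕0⊕1⊕0⊕0⊕0⊕0⊕1 = 1
s8 (pos 8,9,10,11,12,13,14,15,24,25,26,27,28,29,30,31): 1⊕0⊕1⊕1⊕1⊕1⊕1⊕1⊕0⊕1⊕0⊕0⊕0⊕0⊕0⊕1 = 1
s16 (pos 16,17,18,19,20,21,22,23,24,25,26,27,28,29,30,31): 0⊕0⊕0⊕0⊕0⊕0⊕1⊕0⊕0⊕1⊕0⊕0⊕0⊕0⊕0⊕1 = 1
Syndrome s16…s1 = 11100 → error at position 28.
Flip position 28: 0111000101111110000001001000001 → 0111000101111110000001001001001
Read data bits from positions 3,5,6,7,9,10,11,12,13,14,15,17,18,19,20,21,22,23,24,25,26,27,28,29,30,31: 10000111111000001001001001

10000111111000001001001001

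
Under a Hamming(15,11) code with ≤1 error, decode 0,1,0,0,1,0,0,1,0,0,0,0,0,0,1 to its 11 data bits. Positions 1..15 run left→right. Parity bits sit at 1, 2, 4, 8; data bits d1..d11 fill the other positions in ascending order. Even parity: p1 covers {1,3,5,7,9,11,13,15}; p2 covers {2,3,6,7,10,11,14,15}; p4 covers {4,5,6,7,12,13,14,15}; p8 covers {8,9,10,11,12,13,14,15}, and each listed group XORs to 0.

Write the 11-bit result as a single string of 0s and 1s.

s1 (pos 1,3,5,7,9,11,13,15): 0⊕0⊕1⊕0⊕0⊕0⊕0⊕1 = 0
s2 (pos 2,3,6,7,10,11,14,15): 1⊕0⊕0⊕0⊕0⊕0⊕0⊕1 = 0
s4 (pos 4,5,6,7,12,13,14,15): 0⊕1⊕0⊕0⊕0⊕0⊕0⊕1 = 0
s8 (pos 8,9,10,11,12,13,14,15): 1⊕0⊕0⊕0⊕0⊕0⊕0⊕1 = 0
Syndrome s8…s1 = 0000 → no error.
Read data bits from positions 3,5,6,7,9,10,11,12,13,14,15: 01000000001

01000000001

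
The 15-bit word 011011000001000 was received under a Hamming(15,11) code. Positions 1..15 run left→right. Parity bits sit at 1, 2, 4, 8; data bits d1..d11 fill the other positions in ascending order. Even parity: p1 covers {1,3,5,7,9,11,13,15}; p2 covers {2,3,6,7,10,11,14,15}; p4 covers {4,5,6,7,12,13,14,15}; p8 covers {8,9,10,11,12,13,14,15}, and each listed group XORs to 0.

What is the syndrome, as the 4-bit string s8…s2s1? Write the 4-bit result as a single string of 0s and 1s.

1110

s1 (pos 1,3,5,7,9,11,13,15): 0⊕1⊕1⊕0⊕0⊕0⊕0⊕0 = 0
s2 (pos 2,3,6,7,10,11,14,15): 1⊕1⊕1⊕0⊕0⊕0⊕0⊕0 = 1
s4 (pos 4,5,6,7,12,13,14,15): 0⊕1⊕1⊕0⊕1⊕0⊕0⊕0 = 1
s8 (pos 8,9,10,11,12,13,14,15): 0⊕0⊕0⊕0⊕1⊕0⊕0⊕0 = 1
Syndrome s8…s1 = 1110 → error at position 14.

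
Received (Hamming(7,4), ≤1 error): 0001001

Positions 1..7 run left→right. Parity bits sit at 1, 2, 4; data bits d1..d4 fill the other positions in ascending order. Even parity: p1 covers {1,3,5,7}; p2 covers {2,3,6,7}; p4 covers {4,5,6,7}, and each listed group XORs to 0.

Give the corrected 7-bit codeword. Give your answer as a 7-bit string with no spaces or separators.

s1 (pos 1,3,5,7): 0⊕0⊕0⊕1 = 1
s2 (pos 2,3,6,7): 0⊕0⊕0⊕1 = 1
s4 (pos 4,5,6,7): 1⊕0⊕0⊕1 = 0
Syndrome s4…s1 = 011 → error at position 3.
Flip position 3: 0001001 → 0011001

0011001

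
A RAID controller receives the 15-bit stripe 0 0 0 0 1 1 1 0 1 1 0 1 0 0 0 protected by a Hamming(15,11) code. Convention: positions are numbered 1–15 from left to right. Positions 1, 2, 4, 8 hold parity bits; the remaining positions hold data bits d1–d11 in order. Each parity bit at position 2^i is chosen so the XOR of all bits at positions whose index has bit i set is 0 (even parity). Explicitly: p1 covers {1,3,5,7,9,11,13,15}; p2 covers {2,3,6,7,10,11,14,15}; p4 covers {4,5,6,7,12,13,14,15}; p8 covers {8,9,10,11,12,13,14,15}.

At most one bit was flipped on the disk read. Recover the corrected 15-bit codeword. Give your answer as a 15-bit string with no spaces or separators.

s1 (pos 1,3,5,7,9,11,13,15): 0⊕0⊕1⊕1⊕1⊕0⊕0⊕0 = 1
s2 (pos 2,3,6,7,10,11,14,15): 0⊕0⊕1⊕1⊕1⊕0⊕0⊕0 = 1
s4 (pos 4,5,6,7,12,13,14,15): 0⊕1⊕1⊕1⊕1⊕0⊕0⊕0 = 0
s8 (pos 8,9,10,11,12,13,14,15): 0⊕1⊕1⊕0⊕1⊕0⊕0⊕0 = 1
Syndrome s8…s1 = 1011 → error at position 11.
Flip position 11: 000011101101000 → 000011101111000

000011101111000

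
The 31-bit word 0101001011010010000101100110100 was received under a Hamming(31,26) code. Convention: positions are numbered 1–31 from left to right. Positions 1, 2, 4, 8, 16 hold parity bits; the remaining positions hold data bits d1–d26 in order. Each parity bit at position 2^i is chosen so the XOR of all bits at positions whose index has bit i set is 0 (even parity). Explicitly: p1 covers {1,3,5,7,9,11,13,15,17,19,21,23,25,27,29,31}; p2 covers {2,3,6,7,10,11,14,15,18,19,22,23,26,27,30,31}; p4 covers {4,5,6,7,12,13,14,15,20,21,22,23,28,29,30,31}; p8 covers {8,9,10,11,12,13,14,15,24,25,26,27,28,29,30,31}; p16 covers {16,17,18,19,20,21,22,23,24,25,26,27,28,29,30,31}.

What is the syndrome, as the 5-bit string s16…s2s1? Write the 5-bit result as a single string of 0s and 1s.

01000

s1 (pos 1,3,5,7,9,11,13,15,17,19,21,23,25,27,29,31): 0⊕0⊕0⊕1⊕1⊕0⊕0⊕1⊕0⊕0⊕0⊕1⊕0⊕1⊕1⊕0 = 0
s2 (pos 2,3,6,7,10,11,14,15,18,19,22,23,26,27,30,31): 1⊕0⊕0⊕1⊕1⊕0⊕0⊕1⊕0⊕0⊕1⊕1⊕1⊕1⊕0⊕0 = 0
s4 (pos 4,5,6,7,12,13,14,15,20,21,22,23,28,29,30,31): 1⊕0⊕0⊕1⊕1⊕0⊕0⊕1⊕1⊕0⊕1⊕1⊕0⊕1⊕0⊕0 = 0
s8 (pos 8,9,10,11,12,13,14,15,24,25,26,27,28,29,30,31): 0⊕1⊕1⊕0⊕1⊕0⊕0⊕1⊕0⊕0⊕1⊕1⊕0⊕1⊕0⊕0 = 1
s16 (pos 16,17,18,19,20,21,22,23,24,25,26,27,28,29,30,31): 0⊕0⊕0⊕0⊕1⊕0⊕1⊕1⊕0⊕0⊕1⊕1⊕0⊕1⊕0⊕0 = 0
Syndrome s16…s1 = 01000 → error at position 8.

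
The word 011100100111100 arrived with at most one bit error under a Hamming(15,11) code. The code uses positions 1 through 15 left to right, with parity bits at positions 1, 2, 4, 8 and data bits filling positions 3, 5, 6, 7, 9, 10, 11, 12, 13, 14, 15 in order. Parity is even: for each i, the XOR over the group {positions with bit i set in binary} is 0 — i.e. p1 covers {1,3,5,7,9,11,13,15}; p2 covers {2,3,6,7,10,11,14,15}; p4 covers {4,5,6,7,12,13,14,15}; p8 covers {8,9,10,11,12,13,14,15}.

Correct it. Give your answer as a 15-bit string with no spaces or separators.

001100100111100

s1 (pos 1,3,5,7,9,11,13,15): 0⊕1⊕0⊕1⊕0⊕1⊕1⊕0 = 0
s2 (pos 2,3,6,7,10,11,14,15): 1⊕1⊕0⊕1⊕1⊕1⊕0⊕0 = 1
s4 (pos 4,5,6,7,12,13,14,15): 1⊕0⊕0⊕1⊕1⊕1⊕0⊕0 = 0
s8 (pos 8,9,10,11,12,13,14,15): 0⊕0⊕1⊕1⊕1⊕1⊕0⊕0 = 0
Syndrome s8…s1 = 0010 → error at position 2.
Flip position 2: 011100100111100 → 001100100111100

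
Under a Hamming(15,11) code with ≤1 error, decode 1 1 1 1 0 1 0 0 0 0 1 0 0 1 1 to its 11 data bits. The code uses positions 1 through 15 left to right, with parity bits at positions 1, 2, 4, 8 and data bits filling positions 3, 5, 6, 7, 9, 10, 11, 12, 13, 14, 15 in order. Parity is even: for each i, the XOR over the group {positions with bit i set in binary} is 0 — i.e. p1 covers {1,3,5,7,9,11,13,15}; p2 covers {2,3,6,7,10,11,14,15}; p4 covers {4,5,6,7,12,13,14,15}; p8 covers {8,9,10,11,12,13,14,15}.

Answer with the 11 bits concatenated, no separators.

10100010011

s1 (pos 1,3,5,7,9,11,13,15): 1⊕1⊕0⊕0⊕0⊕1⊕0⊕1 = 0
s2 (pos 2,3,6,7,10,11,14,15): 1⊕1⊕1⊕0⊕0⊕1⊕1⊕1 = 0
s4 (pos 4,5,6,7,12,13,14,15): 1⊕0⊕1⊕0⊕0⊕0⊕1⊕1 = 0
s8 (pos 8,9,10,11,12,13,14,15): 0⊕0⊕0⊕1⊕0⊕0⊕1⊕1 = 1
Syndrome s8…s1 = 1000 → error at position 8.
Flip position 8: 111101000010011 → 111101010010011
Read data bits from positions 3,5,6,7,9,10,11,12,13,14,15: 10100010011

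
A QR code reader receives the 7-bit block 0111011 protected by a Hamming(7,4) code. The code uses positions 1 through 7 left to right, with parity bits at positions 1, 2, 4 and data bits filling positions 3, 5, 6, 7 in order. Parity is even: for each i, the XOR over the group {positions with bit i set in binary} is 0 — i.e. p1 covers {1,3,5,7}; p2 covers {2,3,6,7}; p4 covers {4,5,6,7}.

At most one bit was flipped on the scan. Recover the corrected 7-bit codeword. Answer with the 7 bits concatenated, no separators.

s1 (pos 1,3,5,7): 0⊕1⊕0⊕1 = 0
s2 (pos 2,3,6,7): 1⊕1⊕1⊕1 = 0
s4 (pos 4,5,6,7): 1⊕0⊕1⊕1 = 1
Syndrome s4…s1 = 100 → error at position 4.
Flip position 4: 0111011 → 0110011

0110011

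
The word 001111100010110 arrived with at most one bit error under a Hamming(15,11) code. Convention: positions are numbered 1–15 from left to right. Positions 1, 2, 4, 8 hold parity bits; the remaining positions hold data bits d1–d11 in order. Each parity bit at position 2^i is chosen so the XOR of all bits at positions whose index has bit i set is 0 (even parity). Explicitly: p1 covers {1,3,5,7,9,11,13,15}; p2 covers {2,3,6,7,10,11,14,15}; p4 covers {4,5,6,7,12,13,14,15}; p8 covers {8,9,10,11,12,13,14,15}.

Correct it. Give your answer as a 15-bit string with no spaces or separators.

s1 (pos 1,3,5,7,9,11,13,15): 0⊕1⊕1⊕1⊕0⊕1⊕1⊕0 = 1
s2 (pos 2,3,6,7,10,11,14,15): 0⊕1⊕1⊕1⊕0⊕1⊕1⊕0 = 1
s4 (pos 4,5,6,7,12,13,14,15): 1⊕1⊕1⊕1⊕0⊕1⊕1⊕0 = 0
s8 (pos 8,9,10,11,12,13,14,15): 0⊕0⊕0⊕1⊕0⊕1⊕1⊕0 = 1
Syndrome s8…s1 = 1011 → error at position 11.
Flip position 11: 001111100010110 → 001111100000110

001111100000110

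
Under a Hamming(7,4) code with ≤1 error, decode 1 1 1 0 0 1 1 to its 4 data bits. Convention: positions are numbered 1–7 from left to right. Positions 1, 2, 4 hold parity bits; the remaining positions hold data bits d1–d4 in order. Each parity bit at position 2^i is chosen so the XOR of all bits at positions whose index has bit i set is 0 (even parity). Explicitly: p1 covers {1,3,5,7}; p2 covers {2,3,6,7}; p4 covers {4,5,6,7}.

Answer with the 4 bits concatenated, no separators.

1011

s1 (pos 1,3,5,7): 1⊕1⊕0⊕1 = 1
s2 (pos 2,3,6,7): 1⊕1⊕1⊕1 = 0
s4 (pos 4,5,6,7): 0⊕0⊕1⊕1 = 0
Syndrome s4…s1 = 001 → error at position 1.
Flip position 1: 1110011 → 0110011
Read data bits from positions 3,5,6,7: 1011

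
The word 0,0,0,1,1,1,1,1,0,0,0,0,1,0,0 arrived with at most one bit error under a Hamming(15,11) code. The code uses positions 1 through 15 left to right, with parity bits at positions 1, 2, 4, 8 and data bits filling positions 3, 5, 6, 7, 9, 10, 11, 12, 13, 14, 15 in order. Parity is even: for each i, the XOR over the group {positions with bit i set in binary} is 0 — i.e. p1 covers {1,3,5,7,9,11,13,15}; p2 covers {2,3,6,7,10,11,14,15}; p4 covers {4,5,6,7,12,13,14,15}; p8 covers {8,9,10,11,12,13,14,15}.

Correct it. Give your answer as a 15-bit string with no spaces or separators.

000101110000100

s1 (pos 1,3,5,7,9,11,13,15): 0⊕0⊕1⊕1⊕0⊕0⊕1⊕0 = 1
s2 (pos 2,3,6,7,10,11,14,15): 0⊕0⊕1⊕1⊕0⊕0⊕0⊕0 = 0
s4 (pos 4,5,6,7,12,13,14,15): 1⊕1⊕1⊕1⊕0⊕1⊕0⊕0 = 1
s8 (pos 8,9,10,11,12,13,14,15): 1⊕0⊕0⊕0⊕0⊕1⊕0⊕0 = 0
Syndrome s8…s1 = 0101 → error at position 5.
Flip position 5: 000111110000100 → 000101110000100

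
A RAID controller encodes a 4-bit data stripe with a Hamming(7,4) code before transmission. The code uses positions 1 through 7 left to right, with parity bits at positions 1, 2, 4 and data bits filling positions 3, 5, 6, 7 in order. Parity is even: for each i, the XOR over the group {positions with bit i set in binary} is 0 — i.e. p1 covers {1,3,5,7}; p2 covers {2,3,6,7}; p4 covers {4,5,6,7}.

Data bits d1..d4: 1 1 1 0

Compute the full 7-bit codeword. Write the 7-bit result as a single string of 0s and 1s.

0010110

Place data at non-parity positions: p1 p2 1 p4 1 1 0
p1 (pos 1,3,5,7): XOR of data positions = 1⊕1⊕0 = 0
p2 (pos 2,3,6,7): XOR of data positions = 1⊕1⊕0 = 0
p4 (pos 4,5,6,7): XOR of data positions = 1⊕1⊕0 = 0
Codeword: 0010110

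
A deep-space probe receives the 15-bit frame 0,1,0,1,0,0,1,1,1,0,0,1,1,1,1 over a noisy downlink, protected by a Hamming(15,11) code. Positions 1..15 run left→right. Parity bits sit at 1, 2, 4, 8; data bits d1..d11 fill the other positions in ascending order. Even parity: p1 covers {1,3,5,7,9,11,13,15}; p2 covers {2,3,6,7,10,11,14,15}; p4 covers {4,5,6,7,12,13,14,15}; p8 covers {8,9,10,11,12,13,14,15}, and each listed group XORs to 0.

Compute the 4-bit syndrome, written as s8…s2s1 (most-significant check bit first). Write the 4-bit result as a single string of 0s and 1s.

s1 (pos 1,3,5,7,9,11,13,15): 0⊕0⊕0⊕1⊕1⊕0⊕1⊕1 = 0
s2 (pos 2,3,6,7,10,11,14,15): 1⊕0⊕0⊕1⊕0⊕0⊕1⊕1 = 0
s4 (pos 4,5,6,7,12,13,14,15): 1⊕0⊕0⊕1⊕1⊕1⊕1⊕1 = 0
s8 (pos 8,9,10,11,12,13,14,15): 1⊕1⊕0⊕0⊕1⊕1⊕1⊕1 = 0
Syndrome s8…s1 = 0000 → no error.

0000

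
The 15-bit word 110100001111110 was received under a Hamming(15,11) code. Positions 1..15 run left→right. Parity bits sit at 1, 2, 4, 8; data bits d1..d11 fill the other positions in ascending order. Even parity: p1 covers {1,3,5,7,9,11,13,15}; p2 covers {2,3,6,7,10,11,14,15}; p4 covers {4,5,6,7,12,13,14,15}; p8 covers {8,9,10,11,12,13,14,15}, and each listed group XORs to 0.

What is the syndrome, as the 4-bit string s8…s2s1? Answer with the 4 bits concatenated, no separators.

0000

s1 (pos 1,3,5,7,9,11,13,15): 1⊕0⊕0⊕0⊕1⊕1⊕1⊕0 = 0
s2 (pos 2,3,6,7,10,11,14,15): 1⊕0⊕0⊕0⊕1⊕1⊕1⊕0 = 0
s4 (pos 4,5,6,7,12,13,14,15): 1⊕0⊕0⊕0⊕1⊕1⊕1⊕0 = 0
s8 (pos 8,9,10,11,12,13,14,15): 0⊕1⊕1⊕1⊕1⊕1⊕1⊕0 = 0
Syndrome s8…s1 = 0000 → no error.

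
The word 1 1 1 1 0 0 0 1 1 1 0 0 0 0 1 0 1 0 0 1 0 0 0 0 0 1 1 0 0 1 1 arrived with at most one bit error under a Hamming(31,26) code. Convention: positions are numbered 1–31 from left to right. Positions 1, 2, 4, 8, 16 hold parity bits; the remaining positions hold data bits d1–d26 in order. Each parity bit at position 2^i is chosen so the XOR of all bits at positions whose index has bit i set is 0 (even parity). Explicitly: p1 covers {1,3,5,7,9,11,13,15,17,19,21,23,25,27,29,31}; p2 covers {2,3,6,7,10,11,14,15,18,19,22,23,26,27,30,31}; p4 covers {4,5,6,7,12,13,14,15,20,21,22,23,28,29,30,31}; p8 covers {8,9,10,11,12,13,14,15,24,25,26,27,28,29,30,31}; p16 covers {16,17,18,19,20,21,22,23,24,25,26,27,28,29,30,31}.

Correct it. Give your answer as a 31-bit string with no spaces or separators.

1111100111000010100100000110011

s1 (pos 1,3,5,7,9,11,13,15,17,19,21,23,25,27,29,31): 1⊕1⊕0⊕0⊕1⊕0⊕0⊕1⊕1⊕0⊕0⊕0⊕0⊕1⊕0⊕1 = 1
s2 (pos 2,3,6,7,10,11,14,15,18,19,22,23,26,27,30,31): 1⊕1⊕0⊕0⊕1⊕0⊕0⊕1⊕0⊕0⊕0⊕0⊕1⊕1⊕1⊕1 = 0
s4 (pos 4,5,6,7,12,13,14,15,20,21,22,23,28,29,30,31): 1⊕0⊕0⊕0⊕0⊕0⊕0⊕1⊕1⊕0⊕0⊕0⊕0⊕0⊕1⊕1 = 1
s8 (pos 8,9,10,11,12,13,14,15,24,25,26,27,28,29,30,31): 1⊕1⊕1⊕0⊕0⊕0⊕0⊕1⊕0⊕0⊕1⊕1⊕0⊕0⊕1⊕1 = 0
s16 (pos 16,17,18,19,20,21,22,23,24,25,26,27,28,29,30,31): 0⊕1⊕0⊕0⊕1⊕0⊕0⊕0⊕0⊕0⊕1⊕1⊕0⊕0⊕1⊕1 = 0
Syndrome s16…s1 = 00101 → error at position 5.
Flip position 5: 1111000111000010100100000110011 → 1111100111000010100100000110011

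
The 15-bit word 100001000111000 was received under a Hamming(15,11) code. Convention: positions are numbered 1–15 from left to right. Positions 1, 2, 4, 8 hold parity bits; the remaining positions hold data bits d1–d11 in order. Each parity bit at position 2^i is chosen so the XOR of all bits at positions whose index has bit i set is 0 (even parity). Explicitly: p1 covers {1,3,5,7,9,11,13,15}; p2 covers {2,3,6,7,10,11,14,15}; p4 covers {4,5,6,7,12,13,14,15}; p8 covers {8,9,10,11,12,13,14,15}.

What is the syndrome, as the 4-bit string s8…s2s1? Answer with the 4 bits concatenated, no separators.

s1 (pos 1,3,5,7,9,11,13,15): 1⊕0⊕0⊕0⊕0⊕1⊕0⊕0 = 0
s2 (pos 2,3,6,7,10,11,14,15): 0⊕0⊕1⊕0⊕1⊕1⊕0⊕0 = 1
s4 (pos 4,5,6,7,12,13,14,15): 0⊕0⊕1⊕0⊕1⊕0⊕0⊕0 = 0
s8 (pos 8,9,10,11,12,13,14,15): 0⊕0⊕1⊕1⊕1⊕0⊕0⊕0 = 1
Syndrome s8…s1 = 1010 → error at position 10.

1010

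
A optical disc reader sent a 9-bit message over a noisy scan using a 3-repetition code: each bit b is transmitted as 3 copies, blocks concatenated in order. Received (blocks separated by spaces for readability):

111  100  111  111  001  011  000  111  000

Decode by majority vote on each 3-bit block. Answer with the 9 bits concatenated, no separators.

Block 1 (111): 3 ones → 1
Block 2 (100): 1 one → 0
Block 3 (111): 3 ones → 1
Block 4 (111): 3 ones → 1
Block 5 (001): 1 one → 0
Block 6 (011): 2 ones → 1
Block 7 (000): 0 ones → 0
Block 8 (111): 3 ones → 1
Block 9 (000): 0 ones → 0

101101010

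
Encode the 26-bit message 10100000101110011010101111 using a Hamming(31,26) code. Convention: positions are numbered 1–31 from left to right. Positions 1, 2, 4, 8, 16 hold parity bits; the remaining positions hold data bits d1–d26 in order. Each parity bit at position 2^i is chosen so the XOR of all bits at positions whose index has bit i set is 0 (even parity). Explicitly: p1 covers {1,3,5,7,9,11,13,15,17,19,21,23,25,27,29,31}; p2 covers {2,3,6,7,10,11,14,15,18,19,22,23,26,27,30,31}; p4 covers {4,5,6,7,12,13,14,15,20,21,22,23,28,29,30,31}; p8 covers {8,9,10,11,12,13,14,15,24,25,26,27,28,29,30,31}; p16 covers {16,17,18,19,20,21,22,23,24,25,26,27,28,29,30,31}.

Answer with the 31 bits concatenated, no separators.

Place data at non-parity positions: p1 p2 1 p4 0 1 0 p8 0 0 0 0 1 0 1 p16 1 1 0 0 1 1 0 1 0 1 0 1 1 1 1
p1 (pos 1,3,5,7,9,11,13,15,17,19,21,23,25,27,29,31): XOR of data positions = 1⊕0⊕0⊕0⊕0⊕1⊕1⊕1⊕0⊕1⊕0⊕0⊕0⊕1⊕1 = 1
p2 (pos 2,3,6,7,10,11,14,15,18,19,22,23,26,27,30,31): XOR of data positions = 1⊕1⊕0⊕0⊕0⊕0⊕1⊕1⊕0⊕1⊕0⊕1⊕0⊕1⊕1 = 0
p4 (pos 4,5,6,7,12,13,14,15,20,21,22,23,28,29,30,31): XOR of data positions = 0⊕1⊕0⊕0⊕1⊕0⊕1⊕0⊕1⊕1⊕0⊕1⊕1⊕1⊕1 = 1
p8 (pos 8,9,10,11,12,13,14,15,24,25,26,27,28,29,30,31): XOR of data positions = 0⊕0⊕0⊕0⊕1⊕0⊕1⊕1⊕0⊕1⊕0⊕1⊕1⊕1⊕1 = 0
p16 (pos 16,17,18,19,20,21,22,23,24,25,26,27,28,29,30,31): XOR of data positions = 1⊕1⊕0⊕0⊕1⊕1⊕0⊕1⊕0⊕1⊕0⊕1⊕1⊕1⊕1 = 0
Codeword: 1011010000001010110011010101111

1011010000001010110011010101111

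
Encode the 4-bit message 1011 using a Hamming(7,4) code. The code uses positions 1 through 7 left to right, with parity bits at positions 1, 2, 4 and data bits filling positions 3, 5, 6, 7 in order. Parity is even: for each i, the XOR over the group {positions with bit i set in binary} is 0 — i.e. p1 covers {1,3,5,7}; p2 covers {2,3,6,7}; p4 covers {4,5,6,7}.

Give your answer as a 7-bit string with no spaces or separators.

Place data at non-parity positions: p1 p2 1 p4 0 1 1
p1 (pos 1,3,5,7): XOR of data positions = 1⊕0⊕1 = 0
p2 (pos 2,3,6,7): XOR of data positions = 1⊕1⊕1 = 1
p4 (pos 4,5,6,7): XOR of data positions = 0⊕1⊕1 = 0
Codeword: 0110011

0110011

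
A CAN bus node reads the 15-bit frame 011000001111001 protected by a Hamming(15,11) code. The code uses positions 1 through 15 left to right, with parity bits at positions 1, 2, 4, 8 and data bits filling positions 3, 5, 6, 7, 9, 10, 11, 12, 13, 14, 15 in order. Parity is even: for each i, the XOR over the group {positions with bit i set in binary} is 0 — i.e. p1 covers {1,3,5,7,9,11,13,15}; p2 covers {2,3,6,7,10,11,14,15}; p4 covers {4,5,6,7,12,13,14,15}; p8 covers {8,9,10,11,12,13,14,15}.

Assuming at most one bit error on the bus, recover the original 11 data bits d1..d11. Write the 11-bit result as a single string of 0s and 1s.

s1 (pos 1,3,5,7,9,11,13,15): 0⊕1⊕0⊕0⊕1⊕1⊕0⊕1 = 0
s2 (pos 2,3,6,7,10,11,14,15): 1⊕1⊕0⊕0⊕1⊕1⊕0⊕1 = 1
s4 (pos 4,5,6,7,12,13,14,15): 0⊕0⊕0⊕0⊕1⊕0⊕0⊕1 = 0
s8 (pos 8,9,10,11,12,13,14,15): 0⊕1⊕1⊕1⊕1⊕0⊕0⊕1 = 1
Syndrome s8…s1 = 1010 → error at position 10.
Flip position 10: 011000001111001 → 011000001011001
Read data bits from positions 3,5,6,7,9,10,11,12,13,14,15: 10001011001

10001011001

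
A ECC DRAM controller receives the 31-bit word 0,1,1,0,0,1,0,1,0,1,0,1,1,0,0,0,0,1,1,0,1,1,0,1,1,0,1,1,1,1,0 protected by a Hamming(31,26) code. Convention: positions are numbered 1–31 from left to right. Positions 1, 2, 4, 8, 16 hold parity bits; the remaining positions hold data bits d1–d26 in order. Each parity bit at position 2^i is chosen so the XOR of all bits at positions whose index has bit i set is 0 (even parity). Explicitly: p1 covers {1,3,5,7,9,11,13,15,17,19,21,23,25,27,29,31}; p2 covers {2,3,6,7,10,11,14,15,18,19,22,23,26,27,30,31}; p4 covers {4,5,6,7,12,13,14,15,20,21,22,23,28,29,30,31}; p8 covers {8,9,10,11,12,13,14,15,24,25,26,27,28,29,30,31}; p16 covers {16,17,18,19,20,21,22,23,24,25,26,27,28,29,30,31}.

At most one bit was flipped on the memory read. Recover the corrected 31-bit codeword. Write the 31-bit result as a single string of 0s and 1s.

0100010101011000011011011011110

s1 (pos 1,3,5,7,9,11,13,15,17,19,21,23,25,27,29,31): 0⊕1⊕0⊕0⊕0⊕0⊕1⊕0⊕0⊕1⊕1⊕0⊕1⊕1⊕1⊕0 = 1
s2 (pos 2,3,6,7,10,11,14,15,18,19,22,23,26,27,30,31): 1⊕1⊕1⊕0⊕1⊕0⊕0⊕0⊕1⊕1⊕1⊕0⊕0⊕1⊕1⊕0 = 1
s4 (pos 4,5,6,7,12,13,14,15,20,21,22,23,28,29,30,31): 0⊕0⊕1⊕0⊕1⊕1⊕0⊕0⊕0⊕1⊕1⊕0⊕1⊕1⊕1⊕0 = 0
s8 (pos 8,9,10,11,12,13,14,15,24,25,26,27,28,29,30,31): 1⊕0⊕1⊕0⊕1⊕1⊕0⊕0⊕1⊕1⊕0⊕1⊕1⊕1⊕1⊕0 = 0
s16 (pos 16,17,18,19,20,21,22,23,24,25,26,27,28,29,30,31): 0⊕0⊕1⊕1⊕0⊕1⊕1⊕0⊕1⊕1⊕0⊕1⊕1⊕1⊕1⊕0 = 0
Syndrome s16…s1 = 00011 → error at position 3.
Flip position 3: 0110010101011000011011011011110 → 0100010101011000011011011011110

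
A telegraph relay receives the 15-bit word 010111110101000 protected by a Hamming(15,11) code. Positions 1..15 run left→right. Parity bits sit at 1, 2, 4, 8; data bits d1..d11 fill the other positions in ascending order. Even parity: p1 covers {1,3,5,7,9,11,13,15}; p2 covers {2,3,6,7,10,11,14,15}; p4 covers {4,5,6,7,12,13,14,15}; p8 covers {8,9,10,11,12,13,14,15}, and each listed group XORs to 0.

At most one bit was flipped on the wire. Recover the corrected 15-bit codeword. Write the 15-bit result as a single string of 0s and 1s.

s1 (pos 1,3,5,7,9,11,13,15): 0⊕0⊕1⊕1⊕0⊕0⊕0⊕0 = 0
s2 (pos 2,3,6,7,10,11,14,15): 1⊕0⊕1⊕1⊕1⊕0⊕0⊕0 = 0
s4 (pos 4,5,6,7,12,13,14,15): 1⊕1⊕1⊕1⊕1⊕0⊕0⊕0 = 1
s8 (pos 8,9,10,11,12,13,14,15): 1⊕0⊕1⊕0⊕1⊕0⊕0⊕0 = 1
Syndrome s8…s1 = 1100 → error at position 12.
Flip position 12: 010111110101000 → 010111110100000

010111110100000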